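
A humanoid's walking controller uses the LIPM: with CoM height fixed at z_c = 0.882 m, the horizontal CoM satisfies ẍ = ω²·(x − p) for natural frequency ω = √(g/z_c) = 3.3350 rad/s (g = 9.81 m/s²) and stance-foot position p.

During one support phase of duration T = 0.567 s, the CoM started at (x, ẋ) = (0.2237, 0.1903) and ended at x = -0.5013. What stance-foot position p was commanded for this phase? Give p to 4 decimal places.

ωT = 3.3350·0.567 = 1.890945; cosh(ωT) = 3.388278, sinh(ωT) = 3.237349
x(T) = p + (x₀−p)·cosh(ωT) + (ẋ₀/ω)·sinh(ωT) ⇒ p·(1 − cosh) = x(T) − x₀·cosh − (ẋ₀/ω)·sinh
numerator   = -0.5013 − (0.2237)·3.388278 − (0.1903/3.3350)·3.237349 = -1.443986
denominator = 1 − 3.388278 = -2.388278
p = -1.443986 / -2.388278 = 0.6046

p = 0.6046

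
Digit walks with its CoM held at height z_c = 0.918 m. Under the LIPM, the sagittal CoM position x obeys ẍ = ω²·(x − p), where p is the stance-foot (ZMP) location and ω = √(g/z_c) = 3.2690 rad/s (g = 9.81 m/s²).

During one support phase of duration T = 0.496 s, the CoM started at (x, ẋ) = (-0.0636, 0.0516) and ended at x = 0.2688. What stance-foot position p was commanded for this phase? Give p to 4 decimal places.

p = -0.2441

ωT = 3.2690·0.496 = 1.621424; cosh(ωT) = 2.628954, sinh(ωT) = 2.431337
x(T) = p + (x₀−p)·cosh(ωT) + (ẋ₀/ω)·sinh(ωT) ⇒ p·(1 − cosh) = x(T) − x₀·cosh − (ẋ₀/ω)·sinh
numerator   = 0.2688 − (-0.0636)·2.628954 − (0.0516/3.2690)·2.431337 = 0.397624
denominator = 1 − 2.628954 = -1.628954
p = 0.397624 / -1.628954 = -0.2441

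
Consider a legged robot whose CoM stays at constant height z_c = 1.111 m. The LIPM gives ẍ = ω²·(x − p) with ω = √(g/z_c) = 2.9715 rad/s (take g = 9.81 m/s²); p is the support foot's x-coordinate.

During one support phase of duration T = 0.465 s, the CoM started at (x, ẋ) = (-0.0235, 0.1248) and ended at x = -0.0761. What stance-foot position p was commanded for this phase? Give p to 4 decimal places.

p = 0.0938

ωT = 2.9715·0.465 = 1.381747; cosh(ωT) = 2.116497, sinh(ωT) = 1.865357
x(T) = p + (x₀−p)·cosh(ωT) + (ẋ₀/ω)·sinh(ωT) ⇒ p·(1 − cosh) = x(T) − x₀·cosh − (ẋ₀/ω)·sinh
numerator   = -0.0761 − (-0.0235)·2.116497 − (0.1248/2.9715)·1.865357 = -0.104705
denominator = 1 − 2.116497 = -1.116497
p = -0.104705 / -1.116497 = 0.0938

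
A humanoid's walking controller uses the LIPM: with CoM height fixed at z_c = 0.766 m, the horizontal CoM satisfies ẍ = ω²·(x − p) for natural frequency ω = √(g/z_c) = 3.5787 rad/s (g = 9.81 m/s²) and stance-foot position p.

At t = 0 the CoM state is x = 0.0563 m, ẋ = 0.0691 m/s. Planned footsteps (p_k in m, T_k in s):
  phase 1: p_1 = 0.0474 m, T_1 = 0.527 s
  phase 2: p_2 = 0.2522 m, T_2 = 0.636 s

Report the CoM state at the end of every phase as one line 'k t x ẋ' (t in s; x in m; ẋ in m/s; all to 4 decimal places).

1 0.5270 0.1396 0.3356
2 1.1630 0.1499 -0.2901

phase 1: p=0.0474, T=0.527, ωT=1.885975, cosh=3.372230, sinh=3.220549; start (x,ẋ)=(0.056300, 0.069100) → end (x,ẋ)=(0.139597, 0.335597)
phase 2: p=0.2522, T=0.636, ωT=2.276053, cosh=4.920429, sinh=4.817741; start (x,ẋ)=(0.139597, 0.335597) → end (x,ẋ)=(0.149936, -0.290128)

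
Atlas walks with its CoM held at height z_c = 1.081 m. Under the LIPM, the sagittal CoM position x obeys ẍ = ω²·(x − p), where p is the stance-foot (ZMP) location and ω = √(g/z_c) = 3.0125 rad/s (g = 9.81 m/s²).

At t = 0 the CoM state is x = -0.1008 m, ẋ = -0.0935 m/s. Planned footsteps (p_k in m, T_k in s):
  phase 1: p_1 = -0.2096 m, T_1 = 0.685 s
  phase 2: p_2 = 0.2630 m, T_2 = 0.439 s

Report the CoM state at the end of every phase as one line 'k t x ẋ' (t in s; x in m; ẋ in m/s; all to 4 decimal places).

phase 1: p=-0.2096, T=0.685, ωT=2.063563, cosh=4.000486, sinh=3.873485; start (x,ẋ)=(-0.100800, -0.093500) → end (x,ẋ)=(0.105430, 0.895528)
phase 2: p=0.2630, T=0.439, ωT=1.322488, cosh=2.009608, sinh=1.743137; start (x,ẋ)=(0.105430, 0.895528) → end (x,ẋ)=(0.464530, 0.972230)

1 0.6850 0.1054 0.8955
2 1.1240 0.4645 0.9722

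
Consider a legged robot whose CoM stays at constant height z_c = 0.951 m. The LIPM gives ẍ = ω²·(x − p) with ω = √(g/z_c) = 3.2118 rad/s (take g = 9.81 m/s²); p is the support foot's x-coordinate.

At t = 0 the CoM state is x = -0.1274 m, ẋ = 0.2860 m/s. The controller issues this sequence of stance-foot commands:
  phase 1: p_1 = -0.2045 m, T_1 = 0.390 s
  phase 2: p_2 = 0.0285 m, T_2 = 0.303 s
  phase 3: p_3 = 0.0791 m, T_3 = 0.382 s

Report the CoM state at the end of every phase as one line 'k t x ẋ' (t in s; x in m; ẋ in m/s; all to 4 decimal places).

phase 1: p=-0.2045, T=0.390, ωT=1.252602, cosh=1.892598, sinh=1.606838; start (x,ẋ)=(-0.127400, 0.286000) → end (x,ẋ)=(0.084503, 0.939184)
phase 2: p=0.0285, T=0.303, ωT=0.973175, cosh=1.512108, sinh=1.134227; start (x,ẋ)=(0.084503, 0.939184) → end (x,ẋ)=(0.444849, 1.624161)
phase 3: p=0.0791, T=0.382, ωT=1.226908, cosh=1.851932, sinh=1.558734; start (x,ẋ)=(0.444849, 1.624161) → end (x,ẋ)=(1.544672, 4.838902)

1 0.3900 0.0845 0.9392
2 0.6930 0.4448 1.6242
3 1.0750 1.5447 4.8389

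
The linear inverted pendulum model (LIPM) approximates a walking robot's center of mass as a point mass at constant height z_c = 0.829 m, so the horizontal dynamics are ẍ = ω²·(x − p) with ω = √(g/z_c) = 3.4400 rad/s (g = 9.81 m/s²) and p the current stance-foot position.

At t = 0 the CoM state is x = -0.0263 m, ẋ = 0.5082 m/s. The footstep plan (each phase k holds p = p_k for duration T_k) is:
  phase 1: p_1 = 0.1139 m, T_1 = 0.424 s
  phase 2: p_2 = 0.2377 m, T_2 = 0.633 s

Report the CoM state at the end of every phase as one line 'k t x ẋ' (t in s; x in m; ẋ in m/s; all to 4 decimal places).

1 0.4240 0.0966 0.1709
2 1.0570 -0.1764 -1.3503

phase 1: p=0.1139, T=0.424, ωT=1.458560, cosh=2.266167, sinh=2.033596; start (x,ẋ)=(-0.026300, 0.508200) → end (x,ẋ)=(0.096612, 0.170887)
phase 2: p=0.2377, T=0.633, ωT=2.177520, cosh=4.468858, sinh=4.355536; start (x,ẋ)=(0.096612, 0.170887) → end (x,ẋ)=(-0.176436, -1.350261)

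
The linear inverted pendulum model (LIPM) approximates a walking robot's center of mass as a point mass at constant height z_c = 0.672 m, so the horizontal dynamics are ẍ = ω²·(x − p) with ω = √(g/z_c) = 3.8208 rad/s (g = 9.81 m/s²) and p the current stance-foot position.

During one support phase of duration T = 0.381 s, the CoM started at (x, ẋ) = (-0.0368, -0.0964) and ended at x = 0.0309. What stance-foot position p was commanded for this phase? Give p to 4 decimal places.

ωT = 3.8208·0.381 = 1.455725; cosh(ωT) = 2.260411, sinh(ωT) = 2.027179
x(T) = p + (x₀−p)·cosh(ωT) + (ẋ₀/ω)·sinh(ωT) ⇒ p·(1 − cosh) = x(T) − x₀·cosh − (ẋ₀/ω)·sinh
numerator   = 0.0309 − (-0.0368)·2.260411 − (-0.0964/3.8208)·2.027179 = 0.165229
denominator = 1 − 2.260411 = -1.260411
p = 0.165229 / -1.260411 = -0.1311

p = -0.1311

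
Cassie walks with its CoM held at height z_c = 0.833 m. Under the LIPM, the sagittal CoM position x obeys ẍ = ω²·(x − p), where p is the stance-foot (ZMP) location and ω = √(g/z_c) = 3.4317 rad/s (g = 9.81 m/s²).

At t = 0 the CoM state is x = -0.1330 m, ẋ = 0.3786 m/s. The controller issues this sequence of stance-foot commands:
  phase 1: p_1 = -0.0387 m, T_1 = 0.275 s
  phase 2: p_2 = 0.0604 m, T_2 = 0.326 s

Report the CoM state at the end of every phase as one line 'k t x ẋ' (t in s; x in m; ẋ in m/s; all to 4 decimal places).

phase 1: p=-0.0387, T=0.275, ωT=0.943718, cosh=1.479347, sinh=1.090169; start (x,ẋ)=(-0.133000, 0.378600) → end (x,ẋ)=(-0.057930, 0.207292)
phase 2: p=0.0604, T=0.326, ωT=1.118734, cosh=1.693835, sinh=1.367142; start (x,ẋ)=(-0.057930, 0.207292) → end (x,ẋ)=(-0.057450, -0.204042)

1 0.2750 -0.0579 0.2073
2 0.6010 -0.0574 -0.2040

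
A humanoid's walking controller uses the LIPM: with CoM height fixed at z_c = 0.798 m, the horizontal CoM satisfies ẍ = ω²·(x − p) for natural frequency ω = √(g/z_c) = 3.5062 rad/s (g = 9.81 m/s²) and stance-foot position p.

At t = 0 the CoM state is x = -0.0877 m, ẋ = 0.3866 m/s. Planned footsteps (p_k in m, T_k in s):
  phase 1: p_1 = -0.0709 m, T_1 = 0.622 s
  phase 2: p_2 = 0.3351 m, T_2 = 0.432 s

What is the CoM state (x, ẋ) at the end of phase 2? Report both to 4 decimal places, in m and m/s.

x = 1.2474, ẋ = 3.5227

phase 1: p=-0.0709, T=0.622, ωT=2.180856, cosh=4.483415, sinh=4.370470; start (x,ẋ)=(-0.087700, 0.386600) → end (x,ẋ)=(0.335675, 1.475849)
phase 2: p=0.3351, T=0.432, ωT=1.514678, cosh=2.383919, sinh=2.164040; start (x,ẋ)=(0.335675, 1.475849) → end (x,ẋ)=(1.247370, 3.522665)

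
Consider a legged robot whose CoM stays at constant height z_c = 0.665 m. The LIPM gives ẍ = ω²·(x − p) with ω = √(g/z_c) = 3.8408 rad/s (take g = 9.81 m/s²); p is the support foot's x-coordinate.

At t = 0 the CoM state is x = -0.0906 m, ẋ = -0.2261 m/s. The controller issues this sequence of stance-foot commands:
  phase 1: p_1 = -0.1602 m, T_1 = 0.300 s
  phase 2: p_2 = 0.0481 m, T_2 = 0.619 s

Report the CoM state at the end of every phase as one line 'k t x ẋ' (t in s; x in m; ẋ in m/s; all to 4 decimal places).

phase 1: p=-0.1602, T=0.300, ωT=1.152240, cosh=1.740602, sinh=1.424673; start (x,ẋ)=(-0.090600, -0.226100) → end (x,ẋ)=(-0.122922, -0.012707)
phase 2: p=0.0481, T=0.619, ωT=2.377455, cosh=5.435114, sinh=5.342328; start (x,ẋ)=(-0.122922, -0.012707) → end (x,ẋ)=(-0.899097, -3.578225)

1 0.3000 -0.1229 -0.0127
2 0.9190 -0.8991 -3.5782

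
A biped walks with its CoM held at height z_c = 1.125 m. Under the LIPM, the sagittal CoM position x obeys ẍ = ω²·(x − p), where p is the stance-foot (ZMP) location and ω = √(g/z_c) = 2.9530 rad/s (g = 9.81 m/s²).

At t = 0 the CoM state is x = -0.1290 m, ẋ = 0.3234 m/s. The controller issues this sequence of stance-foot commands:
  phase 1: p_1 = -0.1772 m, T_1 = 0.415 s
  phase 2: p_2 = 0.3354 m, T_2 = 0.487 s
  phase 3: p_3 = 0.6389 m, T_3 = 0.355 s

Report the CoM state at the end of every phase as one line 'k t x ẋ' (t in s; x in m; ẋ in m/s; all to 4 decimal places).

phase 1: p=-0.1772, T=0.415, ωT=1.225495, cosh=1.849732, sinh=1.556120; start (x,ẋ)=(-0.129000, 0.323400) → end (x,ẋ)=(0.082377, 0.819693)
phase 2: p=0.3354, T=0.487, ωT=1.438111, cosh=2.225053, sinh=1.987677; start (x,ẋ)=(0.082377, 0.819693) → end (x,ẋ)=(0.324149, 0.338712)
phase 3: p=0.6389, T=0.355, ωT=1.048315, cosh=1.601684, sinh=1.251156; start (x,ẋ)=(0.324149, 0.338712) → end (x,ẋ)=(0.278277, -0.620391)

1 0.4150 0.0824 0.8197
2 0.9020 0.3241 0.3387
3 1.2570 0.2783 -0.6204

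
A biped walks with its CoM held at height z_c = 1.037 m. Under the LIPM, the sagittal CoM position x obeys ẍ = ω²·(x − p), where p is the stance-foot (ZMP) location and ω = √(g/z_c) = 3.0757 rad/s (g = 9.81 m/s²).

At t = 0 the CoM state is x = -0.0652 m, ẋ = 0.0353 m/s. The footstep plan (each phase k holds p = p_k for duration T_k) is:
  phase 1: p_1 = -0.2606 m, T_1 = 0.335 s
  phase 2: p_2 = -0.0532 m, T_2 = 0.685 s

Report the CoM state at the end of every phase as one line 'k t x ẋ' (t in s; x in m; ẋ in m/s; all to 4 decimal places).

phase 1: p=-0.2606, T=0.335, ωT=1.030360, cosh=1.579476, sinh=1.222597; start (x,ẋ)=(-0.065200, 0.035300) → end (x,ẋ)=(0.062061, 0.790526)
phase 2: p=-0.0532, T=0.685, ωT=2.106855, cosh=4.171979, sinh=4.050359; start (x,ẋ)=(0.062061, 0.790526) → end (x,ẋ)=(1.468704, 4.733950)

1 0.3350 0.0621 0.7905
2 1.0200 1.4687 4.7339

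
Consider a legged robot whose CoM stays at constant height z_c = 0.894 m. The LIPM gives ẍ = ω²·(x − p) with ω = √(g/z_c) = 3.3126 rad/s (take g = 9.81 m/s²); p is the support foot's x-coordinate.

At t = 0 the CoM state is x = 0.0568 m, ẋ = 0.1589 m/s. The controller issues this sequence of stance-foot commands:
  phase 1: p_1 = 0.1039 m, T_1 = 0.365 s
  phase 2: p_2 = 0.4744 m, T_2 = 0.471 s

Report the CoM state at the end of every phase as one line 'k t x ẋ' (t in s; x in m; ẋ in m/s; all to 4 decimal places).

phase 1: p=0.1039, T=0.365, ωT=1.209099, cosh=1.824465, sinh=1.525999; start (x,ẋ)=(0.056800, 0.158900) → end (x,ẋ)=(0.091167, 0.051816)
phase 2: p=0.4744, T=0.471, ωT=1.560235, cosh=2.485012, sinh=2.274926; start (x,ẋ)=(0.091167, 0.051816) → end (x,ẋ)=(-0.442353, -2.759247)

1 0.3650 0.0912 0.0518
2 0.8360 -0.4424 -2.7592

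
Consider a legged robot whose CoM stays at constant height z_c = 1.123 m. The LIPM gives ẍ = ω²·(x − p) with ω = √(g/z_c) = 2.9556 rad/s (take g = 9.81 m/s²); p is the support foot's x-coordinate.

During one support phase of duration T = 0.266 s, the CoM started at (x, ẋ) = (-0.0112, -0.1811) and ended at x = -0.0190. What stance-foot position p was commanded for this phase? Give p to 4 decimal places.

p = -0.1510

ωT = 2.9556·0.266 = 0.786190; cosh(ωT) = 1.325297, sinh(ωT) = 0.869720
x(T) = p + (x₀−p)·cosh(ωT) + (ẋ₀/ω)·sinh(ωT) ⇒ p·(1 − cosh) = x(T) − x₀·cosh − (ẋ₀/ω)·sinh
numerator   = -0.0190 − (-0.0112)·1.325297 − (-0.1811/2.9556)·0.869720 = 0.049134
denominator = 1 − 1.325297 = -0.325297
p = 0.049134 / -0.325297 = -0.1510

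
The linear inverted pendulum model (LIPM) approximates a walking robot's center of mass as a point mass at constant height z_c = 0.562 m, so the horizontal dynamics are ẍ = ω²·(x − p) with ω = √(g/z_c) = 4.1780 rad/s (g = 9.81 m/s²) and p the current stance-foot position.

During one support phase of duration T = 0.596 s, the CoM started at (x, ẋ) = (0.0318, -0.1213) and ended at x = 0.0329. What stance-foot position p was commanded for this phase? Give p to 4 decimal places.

p = -0.0027

ωT = 4.1780·0.596 = 2.490088; cosh(ωT) = 6.072620, sinh(ωT) = 5.989717
x(T) = p + (x₀−p)·cosh(ωT) + (ẋ₀/ω)·sinh(ωT) ⇒ p·(1 − cosh) = x(T) − x₀·cosh − (ẋ₀/ω)·sinh
numerator   = 0.0329 − (0.0318)·6.072620 − (-0.1213/4.1780)·5.989717 = 0.013690
denominator = 1 − 6.072620 = -5.072620
p = 0.013690 / -5.072620 = -0.0027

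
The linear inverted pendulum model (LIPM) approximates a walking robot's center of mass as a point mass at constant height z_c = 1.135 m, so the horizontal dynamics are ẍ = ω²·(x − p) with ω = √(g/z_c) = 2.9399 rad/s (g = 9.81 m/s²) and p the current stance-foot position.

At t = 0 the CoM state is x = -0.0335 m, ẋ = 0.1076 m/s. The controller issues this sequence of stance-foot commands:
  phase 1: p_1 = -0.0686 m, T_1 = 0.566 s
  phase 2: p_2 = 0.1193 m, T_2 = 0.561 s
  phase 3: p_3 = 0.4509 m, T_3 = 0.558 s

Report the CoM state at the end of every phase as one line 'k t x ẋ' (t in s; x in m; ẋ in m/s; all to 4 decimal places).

phase 1: p=-0.0686, T=0.566, ωT=1.663983, cosh=2.734843, sinh=2.545460; start (x,ẋ)=(-0.033500, 0.107600) → end (x,ẋ)=(0.120557, 0.556936)
phase 2: p=0.1193, T=0.561, ωT=1.649284, cosh=2.697720, sinh=2.505532; start (x,ẋ)=(0.120557, 0.556936) → end (x,ẋ)=(0.597339, 1.511714)
phase 3: p=0.4509, T=0.558, ωT=1.640464, cosh=2.675727, sinh=2.481837; start (x,ẋ)=(0.597339, 1.511714) → end (x,ẋ)=(2.118906, 5.113405)

1 0.5660 0.1206 0.5569
2 1.1270 0.5973 1.5117
3 1.6850 2.1189 5.1134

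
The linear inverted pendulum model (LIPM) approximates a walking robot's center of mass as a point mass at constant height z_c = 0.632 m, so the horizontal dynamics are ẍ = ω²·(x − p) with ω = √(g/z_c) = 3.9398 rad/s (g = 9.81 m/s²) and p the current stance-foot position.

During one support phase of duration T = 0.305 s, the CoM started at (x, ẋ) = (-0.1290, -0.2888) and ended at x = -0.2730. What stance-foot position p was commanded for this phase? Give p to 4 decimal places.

p = -0.0883

ωT = 3.9398·0.305 = 1.201639; cosh(ωT) = 1.813132, sinh(ωT) = 1.512431
x(T) = p + (x₀−p)·cosh(ωT) + (ẋ₀/ω)·sinh(ωT) ⇒ p·(1 − cosh) = x(T) − x₀·cosh − (ẋ₀/ω)·sinh
numerator   = -0.2730 − (-0.1290)·1.813132 − (-0.2888/3.9398)·1.512431 = 0.071760
denominator = 1 − 1.813132 = -0.813132
p = 0.071760 / -0.813132 = -0.0883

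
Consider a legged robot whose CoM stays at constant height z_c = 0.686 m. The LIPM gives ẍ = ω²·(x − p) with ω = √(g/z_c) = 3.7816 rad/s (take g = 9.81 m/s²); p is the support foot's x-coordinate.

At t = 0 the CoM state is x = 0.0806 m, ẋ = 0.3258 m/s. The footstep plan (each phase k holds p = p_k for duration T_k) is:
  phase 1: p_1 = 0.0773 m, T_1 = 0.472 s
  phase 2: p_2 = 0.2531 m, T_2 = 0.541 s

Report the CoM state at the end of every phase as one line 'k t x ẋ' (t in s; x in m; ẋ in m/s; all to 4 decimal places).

phase 1: p=0.0773, T=0.472, ωT=1.784915, cosh=3.063443, sinh=2.895632; start (x,ẋ)=(0.080600, 0.325800) → end (x,ẋ)=(0.336880, 1.034205)
phase 2: p=0.2531, T=0.541, ωT=2.045846, cosh=3.932484, sinh=3.803213; start (x,ẋ)=(0.336880, 1.034205) → end (x,ẋ)=(1.622678, 5.271933)

1 0.4720 0.3369 1.0342
2 1.0130 1.6227 5.2719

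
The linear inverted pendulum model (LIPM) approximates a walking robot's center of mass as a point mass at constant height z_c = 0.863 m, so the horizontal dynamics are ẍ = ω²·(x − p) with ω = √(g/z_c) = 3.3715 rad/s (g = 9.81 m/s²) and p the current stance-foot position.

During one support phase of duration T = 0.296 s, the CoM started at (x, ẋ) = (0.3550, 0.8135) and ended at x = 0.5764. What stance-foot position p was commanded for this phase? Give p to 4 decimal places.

ωT = 3.3715·0.296 = 0.997964; cosh(ωT) = 1.540691, sinh(ωT) = 1.172062
x(T) = p + (x₀−p)·cosh(ωT) + (ẋ₀/ω)·sinh(ωT) ⇒ p·(1 − cosh) = x(T) − x₀·cosh − (ẋ₀/ω)·sinh
numerator   = 0.5764 − (0.3550)·1.540691 − (0.8135/3.3715)·1.172062 = -0.253349
denominator = 1 − 1.540691 = -0.540691
p = -0.253349 / -0.540691 = 0.4686

p = 0.4686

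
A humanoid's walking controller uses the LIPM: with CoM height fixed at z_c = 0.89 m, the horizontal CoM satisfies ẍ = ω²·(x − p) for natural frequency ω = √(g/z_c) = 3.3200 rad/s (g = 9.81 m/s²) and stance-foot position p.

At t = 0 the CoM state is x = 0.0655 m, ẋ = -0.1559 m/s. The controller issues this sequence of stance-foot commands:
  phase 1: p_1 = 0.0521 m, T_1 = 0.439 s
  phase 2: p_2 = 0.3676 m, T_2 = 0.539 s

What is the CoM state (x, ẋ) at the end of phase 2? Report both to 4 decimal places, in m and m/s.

phase 1: p=0.0521, T=0.439, ωT=1.457480, cosh=2.263972, sinh=2.031150; start (x,ẋ)=(0.065500, -0.155900) → end (x,ẋ)=(-0.012941, -0.262591)
phase 2: p=0.3676, T=0.539, ωT=1.789480, cosh=3.076693, sinh=2.909646; start (x,ẋ)=(-0.012941, -0.262591) → end (x,ẋ)=(-1.033343, -4.483950)

x = -1.0333, ẋ = -4.4840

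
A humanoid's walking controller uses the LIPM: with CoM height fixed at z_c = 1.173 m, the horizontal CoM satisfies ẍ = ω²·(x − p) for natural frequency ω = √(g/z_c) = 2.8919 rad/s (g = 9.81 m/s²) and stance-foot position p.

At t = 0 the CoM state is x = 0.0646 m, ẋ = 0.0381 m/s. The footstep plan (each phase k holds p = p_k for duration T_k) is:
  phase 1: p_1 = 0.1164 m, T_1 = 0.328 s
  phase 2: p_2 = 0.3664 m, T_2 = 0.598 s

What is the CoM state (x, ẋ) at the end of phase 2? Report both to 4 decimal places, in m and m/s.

phase 1: p=0.1164, T=0.328, ωT=0.948543, cosh=1.484625, sinh=1.097320; start (x,ẋ)=(0.064600, 0.038100) → end (x,ẋ)=(0.053953, -0.107815)
phase 2: p=0.3664, T=0.598, ωT=1.729356, cosh=2.907211, sinh=2.729813; start (x,ẋ)=(0.053953, -0.107815) → end (x,ẋ)=(-0.643720, -2.780002)

x = -0.6437, ẋ = -2.7800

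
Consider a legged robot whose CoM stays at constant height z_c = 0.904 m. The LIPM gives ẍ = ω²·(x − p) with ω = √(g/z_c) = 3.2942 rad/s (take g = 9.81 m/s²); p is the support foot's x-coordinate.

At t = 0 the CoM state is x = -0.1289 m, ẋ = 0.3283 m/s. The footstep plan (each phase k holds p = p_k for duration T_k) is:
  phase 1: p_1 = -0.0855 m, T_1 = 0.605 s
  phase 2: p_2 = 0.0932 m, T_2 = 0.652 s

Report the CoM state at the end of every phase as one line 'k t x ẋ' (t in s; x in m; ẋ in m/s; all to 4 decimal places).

phase 1: p=-0.0855, T=0.605, ωT=1.992991, cosh=3.736867, sinh=3.600580; start (x,ẋ)=(-0.128900, 0.328300) → end (x,ẋ)=(0.111154, 0.712045)
phase 2: p=0.0932, T=0.652, ωT=2.147818, cosh=4.341444, sinh=4.224706; start (x,ẋ)=(0.111154, 0.712045) → end (x,ẋ)=(1.084320, 3.341166)

1 0.6050 0.1112 0.7120
2 1.2570 1.0843 3.3412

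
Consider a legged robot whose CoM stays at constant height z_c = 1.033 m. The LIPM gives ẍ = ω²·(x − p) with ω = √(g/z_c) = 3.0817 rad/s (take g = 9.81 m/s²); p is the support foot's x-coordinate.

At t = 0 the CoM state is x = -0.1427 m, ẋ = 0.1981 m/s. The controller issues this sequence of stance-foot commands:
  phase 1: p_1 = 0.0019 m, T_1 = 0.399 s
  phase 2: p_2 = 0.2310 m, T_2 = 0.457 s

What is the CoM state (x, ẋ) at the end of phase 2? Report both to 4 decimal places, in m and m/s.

phase 1: p=0.0019, T=0.399, ωT=1.229598, cosh=1.856133, sinh=1.563723; start (x,ẋ)=(-0.142700, 0.198100) → end (x,ẋ)=(-0.165976, -0.329117)
phase 2: p=0.2310, T=0.457, ωT=1.408337, cosh=2.166849, sinh=1.922300; start (x,ẋ)=(-0.165976, -0.329117) → end (x,ẋ)=(-0.834484, -3.064815)

x = -0.8345, ẋ = -3.0648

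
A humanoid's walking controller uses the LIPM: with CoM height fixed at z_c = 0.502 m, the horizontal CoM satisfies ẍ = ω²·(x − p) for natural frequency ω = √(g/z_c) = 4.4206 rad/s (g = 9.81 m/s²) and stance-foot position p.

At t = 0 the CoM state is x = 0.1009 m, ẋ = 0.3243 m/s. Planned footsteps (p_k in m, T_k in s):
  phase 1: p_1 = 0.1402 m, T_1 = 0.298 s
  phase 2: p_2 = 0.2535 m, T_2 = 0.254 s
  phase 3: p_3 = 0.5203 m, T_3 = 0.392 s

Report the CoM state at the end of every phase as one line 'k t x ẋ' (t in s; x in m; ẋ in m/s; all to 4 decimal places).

phase 1: p=0.1402, T=0.298, ωT=1.317339, cosh=2.000660, sinh=1.732813; start (x,ẋ)=(0.100900, 0.324300) → end (x,ẋ)=(0.188695, 0.347773)
phase 2: p=0.2535, T=0.254, ωT=1.122832, cosh=1.699452, sinh=1.374095; start (x,ẋ)=(0.188695, 0.347773) → end (x,ẋ)=(0.251469, 0.197378)
phase 3: p=0.5203, T=0.392, ωT=1.732875, cosh=2.916835, sinh=2.740060; start (x,ẋ)=(0.251469, 0.197378) → end (x,ẋ)=(-0.141494, -2.680558)

1 0.2980 0.1887 0.3478
2 0.5520 0.2515 0.1974
3 0.9440 -0.1415 -2.6806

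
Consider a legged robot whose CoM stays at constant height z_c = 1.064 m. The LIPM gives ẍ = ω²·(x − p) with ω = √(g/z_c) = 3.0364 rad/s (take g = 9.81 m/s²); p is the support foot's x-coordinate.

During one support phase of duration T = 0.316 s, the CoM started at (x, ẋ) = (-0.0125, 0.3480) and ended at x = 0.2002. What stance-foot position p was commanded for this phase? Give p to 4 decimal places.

p = -0.1837

ωT = 3.0364·0.316 = 0.959502; cosh(ωT) = 1.496740, sinh(ωT) = 1.113657
x(T) = p + (x₀−p)·cosh(ωT) + (ẋ₀/ω)·sinh(ωT) ⇒ p·(1 − cosh) = x(T) − x₀·cosh − (ẋ₀/ω)·sinh
numerator   = 0.2002 − (-0.0125)·1.496740 − (0.3480/3.0364)·1.113657 = 0.091274
denominator = 1 − 1.496740 = -0.496740
p = 0.091274 / -0.496740 = -0.1837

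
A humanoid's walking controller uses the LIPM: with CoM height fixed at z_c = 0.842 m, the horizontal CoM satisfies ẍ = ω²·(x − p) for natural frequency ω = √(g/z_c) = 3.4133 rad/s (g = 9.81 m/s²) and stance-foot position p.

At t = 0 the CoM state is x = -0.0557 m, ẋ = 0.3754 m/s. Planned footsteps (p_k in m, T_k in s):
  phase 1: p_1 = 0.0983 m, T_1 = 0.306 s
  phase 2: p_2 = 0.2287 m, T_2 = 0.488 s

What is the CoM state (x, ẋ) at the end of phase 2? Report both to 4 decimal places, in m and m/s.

phase 1: p=0.0983, T=0.306, ωT=1.044470, cosh=1.596885, sinh=1.245007; start (x,ẋ)=(-0.055700, 0.375400) → end (x,ẋ)=(-0.010693, -0.054965)
phase 2: p=0.2287, T=0.488, ωT=1.665690, cosh=2.739192, sinh=2.550132; start (x,ẋ)=(-0.010693, -0.054965) → end (x,ẋ)=(-0.468107, -2.234319)

x = -0.4681, ẋ = -2.2343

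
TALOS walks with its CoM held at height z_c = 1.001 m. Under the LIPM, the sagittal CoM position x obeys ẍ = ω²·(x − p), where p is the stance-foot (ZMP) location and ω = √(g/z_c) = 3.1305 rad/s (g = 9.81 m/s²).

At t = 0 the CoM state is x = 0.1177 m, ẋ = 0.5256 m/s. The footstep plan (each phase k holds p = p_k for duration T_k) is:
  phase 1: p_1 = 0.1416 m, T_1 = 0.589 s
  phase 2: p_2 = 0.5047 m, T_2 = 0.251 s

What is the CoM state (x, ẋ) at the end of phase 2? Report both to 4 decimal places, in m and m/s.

phase 1: p=0.1416, T=0.589, ωT=1.843865, cosh=3.239562, sinh=3.081357; start (x,ẋ)=(0.117700, 0.525600) → end (x,ẋ)=(0.581523, 1.472170)
phase 2: p=0.5047, T=0.251, ωT=0.785756, cosh=1.324920, sinh=0.869144; start (x,ẋ)=(0.581523, 1.472170) → end (x,ẋ)=(1.015215, 2.159532)

x = 1.0152, ẋ = 2.1595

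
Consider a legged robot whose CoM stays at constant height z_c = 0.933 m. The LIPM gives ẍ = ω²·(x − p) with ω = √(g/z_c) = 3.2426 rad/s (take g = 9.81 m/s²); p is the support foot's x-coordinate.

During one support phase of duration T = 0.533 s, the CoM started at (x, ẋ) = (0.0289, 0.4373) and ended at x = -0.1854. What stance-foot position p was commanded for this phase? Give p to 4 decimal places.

ωT = 3.2426·0.533 = 1.728306; cosh(ωT) = 2.904345, sinh(ωT) = 2.726760
x(T) = p + (x₀−p)·cosh(ωT) + (ẋ₀/ω)·sinh(ωT) ⇒ p·(1 − cosh) = x(T) − x₀·cosh − (ẋ₀/ω)·sinh
numerator   = -0.1854 − (0.0289)·2.904345 − (0.4373/3.2426)·2.726760 = -0.637069
denominator = 1 − 2.904345 = -1.904345
p = -0.637069 / -1.904345 = 0.3345

p = 0.3345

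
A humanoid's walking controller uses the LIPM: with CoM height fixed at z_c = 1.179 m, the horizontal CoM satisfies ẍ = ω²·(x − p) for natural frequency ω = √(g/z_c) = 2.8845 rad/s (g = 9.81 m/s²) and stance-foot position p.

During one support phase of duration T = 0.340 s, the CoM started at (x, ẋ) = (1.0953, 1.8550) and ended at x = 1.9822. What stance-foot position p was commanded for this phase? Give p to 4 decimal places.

p = 0.8070

ωT = 2.8845·0.340 = 0.980730; cosh(ωT) = 1.520720, sinh(ωT) = 1.145682
x(T) = p + (x₀−p)·cosh(ωT) + (ẋ₀/ω)·sinh(ωT) ⇒ p·(1 − cosh) = x(T) − x₀·cosh − (ẋ₀/ω)·sinh
numerator   = 1.9822 − (1.0953)·1.520720 − (1.8550/2.8845)·1.145682 = -0.420224
denominator = 1 − 1.520720 = -0.520720
p = -0.420224 / -0.520720 = 0.8070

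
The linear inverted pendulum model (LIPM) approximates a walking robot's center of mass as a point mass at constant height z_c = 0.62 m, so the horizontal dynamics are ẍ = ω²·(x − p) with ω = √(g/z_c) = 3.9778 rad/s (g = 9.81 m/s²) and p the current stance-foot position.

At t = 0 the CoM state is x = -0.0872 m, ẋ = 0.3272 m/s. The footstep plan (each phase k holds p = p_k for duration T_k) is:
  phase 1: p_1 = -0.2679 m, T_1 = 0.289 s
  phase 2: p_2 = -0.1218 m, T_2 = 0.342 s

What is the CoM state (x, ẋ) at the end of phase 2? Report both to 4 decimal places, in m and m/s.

x = 1.1965, ẋ = 5.3614

phase 1: p=-0.2679, T=0.289, ωT=1.149584, cosh=1.736824, sinh=1.420056; start (x,ẋ)=(-0.087200, 0.327200) → end (x,ẋ)=(0.162753, 1.589009)
phase 2: p=-0.1218, T=0.342, ωT=1.360408, cosh=2.077169, sinh=1.820613; start (x,ẋ)=(0.162753, 1.589009) → end (x,ẋ)=(1.196543, 5.361382)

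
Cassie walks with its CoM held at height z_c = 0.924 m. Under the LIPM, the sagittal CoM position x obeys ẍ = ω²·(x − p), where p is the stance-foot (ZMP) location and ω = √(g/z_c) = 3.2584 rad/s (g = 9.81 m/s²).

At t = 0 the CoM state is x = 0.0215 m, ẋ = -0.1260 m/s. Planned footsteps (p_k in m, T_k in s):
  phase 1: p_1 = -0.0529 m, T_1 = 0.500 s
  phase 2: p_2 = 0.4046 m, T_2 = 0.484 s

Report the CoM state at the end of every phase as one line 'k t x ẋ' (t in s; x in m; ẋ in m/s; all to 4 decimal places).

phase 1: p=-0.0529, T=0.500, ωT=1.629200, cosh=2.647940, sinh=2.451853; start (x,ẋ)=(0.021500, -0.126000) → end (x,ẋ)=(0.049295, 0.260750)
phase 2: p=0.4046, T=0.484, ωT=1.577066, cosh=2.523655, sinh=2.317075; start (x,ẋ)=(0.049295, 0.260750) → end (x,ẋ)=(-0.306645, -2.024492)

1 0.5000 0.0493 0.2608
2 0.9840 -0.3066 -2.0245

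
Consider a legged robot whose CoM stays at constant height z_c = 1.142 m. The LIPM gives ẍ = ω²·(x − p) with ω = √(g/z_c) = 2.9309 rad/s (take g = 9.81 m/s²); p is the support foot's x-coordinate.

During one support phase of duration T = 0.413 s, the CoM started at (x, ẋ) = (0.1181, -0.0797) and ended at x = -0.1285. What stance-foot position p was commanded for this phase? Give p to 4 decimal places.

p = 0.3662

ωT = 2.9309·0.413 = 1.210462; cosh(ωT) = 1.826546, sinh(ωT) = 1.528487
x(T) = p + (x₀−p)·cosh(ωT) + (ẋ₀/ω)·sinh(ωT) ⇒ p·(1 − cosh) = x(T) − x₀·cosh − (ẋ₀/ω)·sinh
numerator   = -0.1285 − (0.1181)·1.826546 − (-0.0797/2.9309)·1.528487 = -0.302651
denominator = 1 − 1.826546 = -0.826546
p = -0.302651 / -0.826546 = 0.3662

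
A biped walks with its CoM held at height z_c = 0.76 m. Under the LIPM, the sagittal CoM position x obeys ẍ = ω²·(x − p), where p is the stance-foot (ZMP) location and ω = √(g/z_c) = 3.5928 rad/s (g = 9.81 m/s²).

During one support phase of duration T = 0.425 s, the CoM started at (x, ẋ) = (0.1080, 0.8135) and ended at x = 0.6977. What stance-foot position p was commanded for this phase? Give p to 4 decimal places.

ωT = 3.5928·0.425 = 1.526940; cosh(ωT) = 2.410633, sinh(ωT) = 2.193434
x(T) = p + (x₀−p)·cosh(ωT) + (ẋ₀/ω)·sinh(ωT) ⇒ p·(1 − cosh) = x(T) − x₀·cosh − (ẋ₀/ω)·sinh
numerator   = 0.6977 − (0.1080)·2.410633 − (0.8135/3.5928)·2.193434 = -0.059297
denominator = 1 − 2.410633 = -1.410633
p = -0.059297 / -1.410633 = 0.0420

p = 0.0420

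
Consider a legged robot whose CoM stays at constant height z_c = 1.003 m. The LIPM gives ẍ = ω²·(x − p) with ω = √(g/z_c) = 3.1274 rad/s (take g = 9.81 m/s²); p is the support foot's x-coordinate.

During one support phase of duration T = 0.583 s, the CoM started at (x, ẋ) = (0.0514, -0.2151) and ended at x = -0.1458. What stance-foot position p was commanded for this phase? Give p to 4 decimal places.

p = 0.0467

ωT = 3.1274·0.583 = 1.823274; cosh(ωT) = 3.176798, sinh(ωT) = 3.015302
x(T) = p + (x₀−p)·cosh(ωT) + (ẋ₀/ω)·sinh(ωT) ⇒ p·(1 − cosh) = x(T) − x₀·cosh − (ẋ₀/ω)·sinh
numerator   = -0.1458 − (0.0514)·3.176798 − (-0.2151/3.1274)·3.015302 = -0.101697
denominator = 1 − 3.176798 = -2.176798
p = -0.101697 / -2.176798 = 0.0467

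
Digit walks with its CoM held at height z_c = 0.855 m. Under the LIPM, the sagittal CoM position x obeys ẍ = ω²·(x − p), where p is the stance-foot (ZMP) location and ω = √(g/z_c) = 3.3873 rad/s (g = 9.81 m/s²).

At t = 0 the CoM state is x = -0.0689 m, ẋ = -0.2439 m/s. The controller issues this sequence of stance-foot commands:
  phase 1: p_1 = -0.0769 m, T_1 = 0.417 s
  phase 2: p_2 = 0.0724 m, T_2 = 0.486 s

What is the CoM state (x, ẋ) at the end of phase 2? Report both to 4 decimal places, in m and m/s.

phase 1: p=-0.0769, T=0.417, ωT=1.412504, cosh=2.174879, sinh=1.931346; start (x,ẋ)=(-0.068900, -0.243900) → end (x,ẋ)=(-0.198566, -0.478117)
phase 2: p=0.0724, T=0.486, ωT=1.646228, cosh=2.690075, sinh=2.497300; start (x,ẋ)=(-0.198566, -0.478117) → end (x,ẋ)=(-1.009012, -3.578300)

x = -1.0090, ẋ = -3.5783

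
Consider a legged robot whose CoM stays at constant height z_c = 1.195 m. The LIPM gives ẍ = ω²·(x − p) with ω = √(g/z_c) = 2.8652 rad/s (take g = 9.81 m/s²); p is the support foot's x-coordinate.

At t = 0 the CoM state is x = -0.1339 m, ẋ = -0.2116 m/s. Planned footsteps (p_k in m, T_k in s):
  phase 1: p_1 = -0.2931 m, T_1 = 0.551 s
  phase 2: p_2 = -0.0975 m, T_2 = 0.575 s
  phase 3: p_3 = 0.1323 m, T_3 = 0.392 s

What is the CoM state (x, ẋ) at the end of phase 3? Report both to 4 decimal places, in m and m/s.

phase 1: p=-0.2931, T=0.551, ωT=1.578725, cosh=2.527504, sinh=2.321266; start (x,ẋ)=(-0.133900, -0.211600) → end (x,ẋ)=(-0.062151, 0.524002)
phase 2: p=-0.0975, T=0.575, ωT=1.647490, cosh=2.693230, sinh=2.500697; start (x,ẋ)=(-0.062151, 0.524002) → end (x,ẋ)=(0.455043, 1.664535)
phase 3: p=0.1323, T=0.392, ωT=1.123158, cosh=1.699900, sinh=1.374649; start (x,ẋ)=(0.455043, 1.664535) → end (x,ẋ)=(1.479532, 4.100714)

x = 1.4795, ẋ = 4.1007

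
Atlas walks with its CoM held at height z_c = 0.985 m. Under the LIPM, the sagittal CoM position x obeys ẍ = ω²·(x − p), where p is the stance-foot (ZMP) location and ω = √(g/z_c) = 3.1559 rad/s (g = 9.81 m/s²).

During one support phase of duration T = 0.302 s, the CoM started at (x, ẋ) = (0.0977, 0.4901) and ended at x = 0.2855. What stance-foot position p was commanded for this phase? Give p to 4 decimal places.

p = 0.0643

ωT = 3.1559·0.302 = 0.953082; cosh(ωT) = 1.489621, sinh(ωT) = 1.104070
x(T) = p + (x₀−p)·cosh(ωT) + (ẋ₀/ω)·sinh(ωT) ⇒ p·(1 − cosh) = x(T) − x₀·cosh − (ẋ₀/ω)·sinh
numerator   = 0.2855 − (0.0977)·1.489621 − (0.4901/3.1559)·1.104070 = -0.031494
denominator = 1 − 1.489621 = -0.489621
p = -0.031494 / -0.489621 = 0.0643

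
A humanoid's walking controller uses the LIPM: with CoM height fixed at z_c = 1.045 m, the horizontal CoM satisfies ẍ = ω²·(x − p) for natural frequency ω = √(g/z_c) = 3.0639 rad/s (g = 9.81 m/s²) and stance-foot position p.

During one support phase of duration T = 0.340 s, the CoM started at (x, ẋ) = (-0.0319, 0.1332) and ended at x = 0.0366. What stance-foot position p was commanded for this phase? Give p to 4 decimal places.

p = -0.0564

ωT = 3.0639·0.340 = 1.041726; cosh(ωT) = 1.593475, sinh(ωT) = 1.240630
x(T) = p + (x₀−p)·cosh(ωT) + (ẋ₀/ω)·sinh(ωT) ⇒ p·(1 − cosh) = x(T) − x₀·cosh − (ẋ₀/ω)·sinh
numerator   = 0.0366 − (-0.0319)·1.593475 − (0.1332/3.0639)·1.240630 = 0.033497
denominator = 1 − 1.593475 = -0.593475
p = 0.033497 / -0.593475 = -0.0564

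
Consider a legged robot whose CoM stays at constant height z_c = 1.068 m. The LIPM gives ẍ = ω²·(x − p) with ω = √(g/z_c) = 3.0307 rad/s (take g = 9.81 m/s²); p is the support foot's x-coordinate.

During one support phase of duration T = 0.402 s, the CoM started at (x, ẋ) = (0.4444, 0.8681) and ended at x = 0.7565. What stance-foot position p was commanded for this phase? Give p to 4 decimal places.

ωT = 3.0307·0.402 = 1.218341; cosh(ωT) = 1.838647, sinh(ωT) = 1.542927
x(T) = p + (x₀−p)·cosh(ωT) + (ẋ₀/ω)·sinh(ωT) ⇒ p·(1 − cosh) = x(T) − x₀·cosh − (ẋ₀/ω)·sinh
numerator   = 0.7565 − (0.4444)·1.838647 − (0.8681/3.0307)·1.542927 = -0.502544
denominator = 1 − 1.838647 = -0.838647
p = -0.502544 / -0.838647 = 0.5992

p = 0.5992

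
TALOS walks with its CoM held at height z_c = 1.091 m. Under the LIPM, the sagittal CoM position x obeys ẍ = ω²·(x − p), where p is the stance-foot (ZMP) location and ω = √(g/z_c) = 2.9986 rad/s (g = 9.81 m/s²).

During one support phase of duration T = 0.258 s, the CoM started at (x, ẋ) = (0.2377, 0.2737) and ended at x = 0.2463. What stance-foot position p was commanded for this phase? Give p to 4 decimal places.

ωT = 2.9986·0.258 = 0.773639; cosh(ωT) = 1.314485, sinh(ωT) = 0.853154
x(T) = p + (x₀−p)·cosh(ωT) + (ẋ₀/ω)·sinh(ωT) ⇒ p·(1 − cosh) = x(T) − x₀·cosh − (ẋ₀/ω)·sinh
numerator   = 0.2463 − (0.2377)·1.314485 − (0.2737/2.9986)·0.853154 = -0.144026
denominator = 1 − 1.314485 = -0.314485
p = -0.144026 / -0.314485 = 0.4580

p = 0.4580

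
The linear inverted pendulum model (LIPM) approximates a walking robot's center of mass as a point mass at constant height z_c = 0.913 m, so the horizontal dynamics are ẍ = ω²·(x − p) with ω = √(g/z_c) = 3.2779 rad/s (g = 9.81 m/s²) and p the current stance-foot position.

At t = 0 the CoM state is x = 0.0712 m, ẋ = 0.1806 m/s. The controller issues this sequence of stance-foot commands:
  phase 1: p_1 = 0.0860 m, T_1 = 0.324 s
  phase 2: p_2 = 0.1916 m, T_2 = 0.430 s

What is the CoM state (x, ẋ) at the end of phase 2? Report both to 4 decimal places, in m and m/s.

x = 0.1982, ẋ = 0.1254

phase 1: p=0.0860, T=0.324, ωT=1.062040, cosh=1.619007, sinh=1.273257; start (x,ẋ)=(0.071200, 0.180600) → end (x,ẋ)=(0.132190, 0.230623)
phase 2: p=0.1916, T=0.430, ωT=1.409497, cosh=2.169081, sinh=1.924815; start (x,ẋ)=(0.132190, 0.230623) → end (x,ẋ)=(0.198160, 0.125404)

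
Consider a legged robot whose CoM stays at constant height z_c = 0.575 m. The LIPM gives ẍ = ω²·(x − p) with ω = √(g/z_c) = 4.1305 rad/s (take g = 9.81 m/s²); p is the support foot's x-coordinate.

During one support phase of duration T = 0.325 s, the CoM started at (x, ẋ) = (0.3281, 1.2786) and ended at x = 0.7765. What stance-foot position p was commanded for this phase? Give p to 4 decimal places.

ωT = 4.1305·0.325 = 1.342413; cosh(ωT) = 2.044741, sinh(ωT) = 1.783527
x(T) = p + (x₀−p)·cosh(ωT) + (ẋ₀/ω)·sinh(ωT) ⇒ p·(1 − cosh) = x(T) − x₀·cosh − (ẋ₀/ω)·sinh
numerator   = 0.7765 − (0.3281)·2.044741 − (1.2786/4.1305)·1.783527 = -0.446472
denominator = 1 − 2.044741 = -1.044741
p = -0.446472 / -1.044741 = 0.4274

p = 0.4274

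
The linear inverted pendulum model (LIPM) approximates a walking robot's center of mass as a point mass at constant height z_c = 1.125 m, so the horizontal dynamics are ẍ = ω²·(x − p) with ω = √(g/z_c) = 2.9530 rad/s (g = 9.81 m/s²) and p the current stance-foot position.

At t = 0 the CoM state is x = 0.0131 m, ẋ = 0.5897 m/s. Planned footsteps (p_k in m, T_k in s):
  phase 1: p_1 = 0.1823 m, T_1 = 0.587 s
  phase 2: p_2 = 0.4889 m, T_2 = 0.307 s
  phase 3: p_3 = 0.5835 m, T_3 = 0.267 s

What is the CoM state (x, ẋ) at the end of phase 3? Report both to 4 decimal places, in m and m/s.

x = 0.0589, ẋ = -1.2207

phase 1: p=0.1823, T=0.587, ωT=1.733411, cosh=2.918304, sinh=2.741623; start (x,ẋ)=(0.013100, 0.589700) → end (x,ẋ)=(0.236012, 0.351078)
phase 2: p=0.4889, T=0.307, ωT=0.906571, cosh=1.439863, sinh=1.035956; start (x,ẋ)=(0.236012, 0.351078) → end (x,ẋ)=(0.247940, -0.268125)
phase 3: p=0.5835, T=0.267, ωT=0.788451, cosh=1.327267, sinh=0.872719; start (x,ẋ)=(0.247940, -0.268125) → end (x,ẋ)=(0.058881, -1.220659)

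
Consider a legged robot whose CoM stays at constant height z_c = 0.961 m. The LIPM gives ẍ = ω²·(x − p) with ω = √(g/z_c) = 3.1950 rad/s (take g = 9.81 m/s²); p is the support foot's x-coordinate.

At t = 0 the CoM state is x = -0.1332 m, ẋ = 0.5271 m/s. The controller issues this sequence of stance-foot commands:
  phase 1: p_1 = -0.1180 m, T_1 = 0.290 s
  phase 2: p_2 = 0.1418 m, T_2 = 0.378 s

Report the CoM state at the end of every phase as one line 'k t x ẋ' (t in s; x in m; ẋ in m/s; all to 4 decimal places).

1 0.2900 0.0355 0.7183
2 0.6680 0.2906 0.7915

phase 1: p=-0.1180, T=0.290, ωT=0.926550, cosh=1.460849, sinh=1.064931; start (x,ẋ)=(-0.133200, 0.527100) → end (x,ẋ)=(0.035484, 0.718296)
phase 2: p=0.1418, T=0.378, ωT=1.207710, cosh=1.822347, sinh=1.523467; start (x,ẋ)=(0.035484, 0.718296) → end (x,ẋ)=(0.290559, 0.791493)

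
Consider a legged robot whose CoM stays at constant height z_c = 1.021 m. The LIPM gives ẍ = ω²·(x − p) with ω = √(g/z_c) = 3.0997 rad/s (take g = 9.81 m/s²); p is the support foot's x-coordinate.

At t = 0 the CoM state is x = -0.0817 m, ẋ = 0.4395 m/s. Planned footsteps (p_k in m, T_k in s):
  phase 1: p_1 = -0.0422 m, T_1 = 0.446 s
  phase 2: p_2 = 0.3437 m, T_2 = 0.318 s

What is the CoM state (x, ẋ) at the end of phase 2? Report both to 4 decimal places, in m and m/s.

x = 0.2923, ẋ = 0.3396

phase 1: p=-0.0422, T=0.446, ωT=1.382466, cosh=2.117838, sinh=1.866879; start (x,ẋ)=(-0.081700, 0.439500) → end (x,ẋ)=(0.138846, 0.702212)
phase 2: p=0.3437, T=0.318, ωT=0.985705, cosh=1.526438, sinh=1.153262; start (x,ẋ)=(0.138846, 0.702212) → end (x,ẋ)=(0.292266, 0.339580)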